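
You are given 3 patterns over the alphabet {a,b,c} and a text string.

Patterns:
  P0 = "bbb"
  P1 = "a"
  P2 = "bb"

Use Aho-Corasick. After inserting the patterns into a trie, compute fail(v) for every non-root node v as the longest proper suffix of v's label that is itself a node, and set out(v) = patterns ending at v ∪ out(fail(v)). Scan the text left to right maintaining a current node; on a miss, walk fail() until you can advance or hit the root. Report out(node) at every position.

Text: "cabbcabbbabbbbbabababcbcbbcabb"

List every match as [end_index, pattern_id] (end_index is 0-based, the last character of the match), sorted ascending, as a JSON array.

Build automaton:
Trie nodes:
  n0 'ε': a→4 b→1
  n1 'b': b→2
  n2 'bb': b→3  ←P2
  n3 'bbb': ·  ←P0
  n4 'a': ·  ←P1

Failure links (BFS by depth):
  n1('b'): parent n0 fail=0; on 'b' 0 → fail=0;  out ∅∪∅=∅
  n4('a'): parent n0 fail=0; on 'a' 0 → fail=0;  out {1}∪∅={1}
  n2('bb'): parent n1 fail=0; on 'b' 0 → fail=1;  out {2}∪∅={2}
  n3('bbb'): parent n2 fail=1; on 'b' 1 → fail=2;  out {0}∪{2}={0,2}

Scan:
[0] read 'c'  n0⇒n0
[1] read 'a'  n0⇒n4  ** P1@[1:1]
[2] read 'b'  n4⇒n1 (fail-walked)
[3] read 'b'  n1⇒n2  ** P2@[2:3]
[4] read 'c'  n2⇒n0 (fail-walked)
[5] read 'a'  n0⇒n4  ** P1@[5:5]
[6] read 'b'  n4⇒n1 (fail-walked)
[7] read 'b'  n1⇒n2  ** P2@[6:7]
[8] read 'b'  n2⇒n3  ** P0@[6:8],P2@[7:8]
[9] read 'a'  n3⇒n4 (fail-walked)  ** P1@[9:9]
[10] read 'b'  n4⇒n1 (fail-walked)
[11] read 'b'  n1⇒n2  ** P2@[10:11]
[12] read 'b'  n2⇒n3  ** P0@[10:12],P2@[11:12]
[13] read 'b'  n3⇒n3 (fail-walked)  ** P0@[11:13],P2@[12:13]
[14] read 'b'  n3⇒n3 (fail-walked)  ** P0@[12:14],P2@[13:14]
[15] read 'a'  n3⇒n4 (fail-walked)  ** P1@[15:15]
[16] read 'b'  n4⇒n1 (fail-walked)
[17] read 'a'  n1⇒n4 (fail-walked)  ** P1@[17:17]
[18] read 'b'  n4⇒n1 (fail-walked)
[19] read 'a'  n1⇒n4 (fail-walked)  ** P1@[19:19]
[20] read 'b'  n4⇒n1 (fail-walked)
[21] read 'c'  n1⇒n0 (fail-walked)
[22] read 'b'  n0⇒n1
[23] read 'c'  n1⇒n0 (fail-walked)
[24] read 'b'  n0⇒n1
[25] read 'b'  n1⇒n2  ** P2@[24:25]
[26] read 'c'  n2⇒n0 (fail-walked)
[27] read 'a'  n0⇒n4  ** P1@[27:27]
[28] read 'b'  n4⇒n1 (fail-walked)
[29] read 'b'  n1⇒n2  ** P2@[28:29]

Result: [[1,1],[3,2],[5,1],[7,2],[8,0],[8,2],[9,1],[11,2],[12,0],[12,2],[13,0],[13,2],[14,0],[14,2],[15,1],[17,1],[19,1],[25,2],[27,1],[29,2]]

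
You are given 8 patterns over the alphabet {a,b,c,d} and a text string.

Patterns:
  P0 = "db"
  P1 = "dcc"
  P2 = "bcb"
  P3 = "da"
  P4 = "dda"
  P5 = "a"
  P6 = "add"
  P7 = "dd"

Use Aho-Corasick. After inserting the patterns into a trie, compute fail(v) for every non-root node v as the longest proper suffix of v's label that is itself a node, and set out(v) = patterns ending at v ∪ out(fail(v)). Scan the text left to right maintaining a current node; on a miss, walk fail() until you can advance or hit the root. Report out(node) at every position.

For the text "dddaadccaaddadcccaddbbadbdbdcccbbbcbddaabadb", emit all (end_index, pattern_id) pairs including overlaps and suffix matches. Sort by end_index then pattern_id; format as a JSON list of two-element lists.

Construct AC machine:
Trie nodes:
  0='ε' goto a→11 b→5 d→1
  1='d' goto a→8 b→2 c→3 d→9
  2='db' goto ·  [P0 ends]
  3='dc' goto c→4
  4='dcc' goto ·  [P1 ends]
  5='b' goto c→6
  6='bc' goto b→7
  7='bcb' goto ·  [P2 ends]
  8='da' goto ·  [P3 ends]
  9='dd' goto a→10  [P7 ends]
  10='dda' goto ·  [P4 ends]
  11='a' goto d→12  [P5 ends]
  12='ad' goto d→13
  13='add' goto ·  [P6 ends]

Failure links (BFS by depth):
  n1('d'): parent n0 fail=0; on 'd' 0 → fail=0;  out ∅∪∅=∅
  n5('b'): parent n0 fail=0; on 'b' 0 → fail=0;  out ∅∪∅=∅
  n11('a'): parent n0 fail=0; on 'a' 0 → fail=0;  out {5}∪∅={5}
  n2('db'): parent n1 fail=0; on 'b' 0 → fail=5;  out {0}∪∅={0}
  n3('dc'): parent n1 fail=0; on 'c' 0 → fail=0;  out ∅∪∅=∅
  n6('bc'): parent n5 fail=0; on 'c' 0 → fail=0;  out ∅∪∅=∅
  n8('da'): parent n1 fail=0; on 'a' 0 → fail=11;  out {3}∪{5}={3,5}
  n9('dd'): parent n1 fail=0; on 'd' 0 → fail=1;  out {7}∪∅={7}
  n12('ad'): parent n11 fail=0; on 'd' 0 → fail=1;  out ∅∪∅=∅
  n4('dcc'): parent n3 fail=0; on 'c' 0 → fail=0;  out {1}∪∅={1}
  n7('bcb'): parent n6 fail=0; on 'b' 0 → fail=5;  out {2}∪∅={2}
  n10('dda'): parent n9 fail=1; on 'a' 1 → fail=8;  out {4}∪{3,5}={3,4,5}
  n13('add'): parent n12 fail=1; on 'd' 1 → fail=9;  out {6}∪{7}={6,7}

Text stream:
i=0 'd': node 0→1
i=1 'd': node 1→9  emit P7@[0:1]
i=2 'd': node 9→9 (fail-walked)  emit P7@[1:2]
i=3 'a': node 9→10  emit P3@[2:3],P4@[1:3],P5@[3:3]
i=4 'a': node 10→11 (fail-walked)  emit P5@[4:4]
i=5 'd': node 11→12
i=6 'c': node 12→3 (fail-walked)
i=7 'c': node 3→4  emit P1@[5:7]
i=8 'a': node 4→11 (fail-walked)  emit P5@[8:8]
i=9 'a': node 11→11 (fail-walked)  emit P5@[9:9]
i=10 'd': node 11→12
i=11 'd': node 12→13  emit P6@[9:11],P7@[10:11]
i=12 'a': node 13→10 (fail-walked)  emit P3@[11:12],P4@[10:12],P5@[12:12]
i=13 'd': node 10→12 (fail-walked)
i=14 'c': node 12→3 (fail-walked)
i=15 'c': node 3→4  emit P1@[13:15]
i=16 'c': node 4→0 (fail-walked)
i=17 'a': node 0→11  emit P5@[17:17]
i=18 'd': node 11→12
i=19 'd': node 12→13  emit P6@[17:19],P7@[18:19]
i=20 'b': node 13→2 (fail-walked)  emit P0@[19:20]
i=21 'b': node 2→5 (fail-walked)
i=22 'a': node 5→11 (fail-walked)  emit P5@[22:22]
i=23 'd': node 11→12
i=24 'b': node 12→2 (fail-walked)  emit P0@[23:24]
i=25 'd': node 2→1 (fail-walked)
i=26 'b': node 1→2  emit P0@[25:26]
i=27 'd': node 2→1 (fail-walked)
i=28 'c': node 1→3
i=29 'c': node 3→4  emit P1@[27:29]
i=30 'c': node 4→0 (fail-walked)
i=31 'b': node 0→5
i=32 'b': node 5→5 (fail-walked)
i=33 'b': node 5→5 (fail-walked)
i=34 'c': node 5→6
i=35 'b': node 6→7  emit P2@[33:35]
i=36 'd': node 7→1 (fail-walked)
i=37 'd': node 1→9  emit P7@[36:37]
i=38 'a': node 9→10  emit P3@[37:38],P4@[36:38],P5@[38:38]
i=39 'a': node 10→11 (fail-walked)  emit P5@[39:39]
i=40 'b': node 11→5 (fail-walked)
i=41 'a': node 5→11 (fail-walked)  emit P5@[41:41]
i=42 'd': node 11→12
i=43 'b': node 12→2 (fail-walked)  emit P0@[42:43]

Matches: [[1,7],[2,7],[3,3],[3,4],[3,5],[4,5],[7,1],[8,5],[9,5],[11,6],[11,7],[12,3],[12,4],[12,5],[15,1],[17,5],[19,6],[19,7],[20,0],[22,5],[24,0],[26,0],[29,1],[35,2],[37,7],[38,3],[38,4],[38,5],[39,5],[41,5],[43,0]]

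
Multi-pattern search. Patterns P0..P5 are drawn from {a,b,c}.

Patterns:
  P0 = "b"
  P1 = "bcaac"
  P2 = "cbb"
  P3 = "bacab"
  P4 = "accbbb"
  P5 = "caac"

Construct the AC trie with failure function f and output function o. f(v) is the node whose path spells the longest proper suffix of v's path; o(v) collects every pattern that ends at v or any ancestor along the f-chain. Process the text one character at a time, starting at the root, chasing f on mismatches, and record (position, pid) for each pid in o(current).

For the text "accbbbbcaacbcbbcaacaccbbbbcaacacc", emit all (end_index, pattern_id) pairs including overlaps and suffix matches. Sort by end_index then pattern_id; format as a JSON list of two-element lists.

Build:
Trie nodes:
  n0 'ε': a→13 b→1 c→6
  n1 'b': a→9 c→2  [P0 ends]
  n2 'bc': a→3
  n3 'bca': a→4
  n4 'bcaa': c→5
  n5 'bcaac': ·  [P1 ends]
  n6 'c': a→19 b→7
  n7 'cb': b→8
  n8 'cbb': ·  [P2 ends]
  n9 'ba': c→10
  n10 'bac': a→11
  n11 'baca': b→12
  n12 'bacab': ·  [P3 ends]
  n13 'a': c→14
  n14 'ac': c→15
  n15 'acc': b→16
  n16 'accb': b→17
  n17 'accbb': b→18
  n18 'accbbb': ·  [P4 ends]
  n19 'ca': a→20
  n20 'caa': c→21
  n21 'caac': ·  [P5 ends]

Failure links (BFS by depth):
  fail(1) 'b': from fail(0)=0 chase 'b': 0 ⇒ 0;  out={0}∪out(0)={0}
  fail(6) 'c': from fail(0)=0 chase 'c': 0 ⇒ 0;  out=∅∪out(0)=∅
  fail(13) 'a': from fail(0)=0 chase 'a': 0 ⇒ 0;  out=∅∪out(0)=∅
  fail(2) 'bc': from fail(1)=0 chase 'c': 0 ⇒ 6;  out=∅∪out(6)=∅
  fail(7) 'cb': from fail(6)=0 chase 'b': 0 ⇒ 1;  out=∅∪out(1)={0}
  fail(9) 'ba': from fail(1)=0 chase 'a': 0 ⇒ 13;  out=∅∪out(13)=∅
  fail(14) 'ac': from fail(13)=0 chase 'c': 0 ⇒ 6;  out=∅∪out(6)=∅
  fail(19) 'ca': from fail(6)=0 chase 'a': 0 ⇒ 13;  out=∅∪out(13)=∅
  fail(3) 'bca': from fail(2)=6 chase 'a': 6 ⇒ 19;  out=∅∪out(19)=∅
  fail(8) 'cbb': from fail(7)=1 chase 'b': 1→0 ⇒ 1;  out={2}∪out(1)={0,2}
  fail(10) 'bac': from fail(9)=13 chase 'c': 13 ⇒ 14;  out=∅∪out(14)=∅
  fail(15) 'acc': from fail(14)=6 chase 'c': 6→0 ⇒ 6;  out=∅∪out(6)=∅
  fail(20) 'caa': from fail(19)=13 chase 'a': 13→0 ⇒ 13;  out=∅∪out(13)=∅
  fail(4) 'bcaa': from fail(3)=19 chase 'a': 19 ⇒ 20;  out=∅∪out(20)=∅
  fail(11) 'baca': from fail(10)=14 chase 'a': 14→6 ⇒ 19;  out=∅∪out(19)=∅
  fail(16) 'accb': from fail(15)=6 chase 'b': 6 ⇒ 7;  out=∅∪out(7)={0}
  fail(21) 'caac': from fail(20)=13 chase 'c': 13 ⇒ 14;  out={5}∪out(14)={5}
  fail(5) 'bcaac': from fail(4)=20 chase 'c': 20 ⇒ 21;  out={1}∪out(21)={1,5}
  fail(12) 'bacab': from fail(11)=19 chase 'b': 19→13→0 ⇒ 1;  out={3}∪out(1)={0,3}
  fail(17) 'accbb': from fail(16)=7 chase 'b': 7 ⇒ 8;  out=∅∪out(8)={0,2}
  fail(18) 'accbbb': from fail(17)=8 chase 'b': 8→1→0 ⇒ 1;  out={4}∪out(1)={0,4}

Run:
[0] read 'a'  n0⇒n13
[1] read 'c'  n13⇒n14
[2] read 'c'  n14⇒n15
[3] read 'b'  n15⇒n16  → match P0@[3:3]
[4] read 'b'  n16⇒n17  → match P0@[4:4],P2@[2:4]
[5] read 'b'  n17⇒n18  → match P0@[5:5],P4@[0:5]
[6] read 'b'  n18⇒n1 (fail-walked)  → match P0@[6:6]
[7] read 'c'  n1⇒n2
[8] read 'a'  n2⇒n3
[9] read 'a'  n3⇒n4
[10] read 'c'  n4⇒n5  → match P1@[6:10],P5@[7:10]
[11] read 'b'  n5⇒n7 (fail-walked)  → match P0@[11:11]
[12] read 'c'  n7⇒n2 (fail-walked)
[13] read 'b'  n2⇒n7 (fail-walked)  → match P0@[13:13]
[14] read 'b'  n7⇒n8  → match P0@[14:14],P2@[12:14]
[15] read 'c'  n8⇒n2 (fail-walked)
[16] read 'a'  n2⇒n3
[17] read 'a'  n3⇒n4
[18] read 'c'  n4⇒n5  → match P1@[14:18],P5@[15:18]
[19] read 'a'  n5⇒n19 (fail-walked)
[20] read 'c'  n19⇒n14 (fail-walked)
[21] read 'c'  n14⇒n15
[22] read 'b'  n15⇒n16  → match P0@[22:22]
[23] read 'b'  n16⇒n17  → match P0@[23:23],P2@[21:23]
[24] read 'b'  n17⇒n18  → match P0@[24:24],P4@[19:24]
[25] read 'b'  n18⇒n1 (fail-walked)  → match P0@[25:25]
[26] read 'c'  n1⇒n2
[27] read 'a'  n2⇒n3
[28] read 'a'  n3⇒n4
[29] read 'c'  n4⇒n5  → match P1@[25:29],P5@[26:29]
[30] read 'a'  n5⇒n19 (fail-walked)
[31] read 'c'  n19⇒n14 (fail-walked)
[32] read 'c'  n14⇒n15

All matches (sorted): [[3,0],[4,0],[4,2],[5,0],[5,4],[6,0],[10,1],[10,5],[11,0],[13,0],[14,0],[14,2],[18,1],[18,5],[22,0],[23,0],[23,2],[24,0],[24,4],[25,0],[29,1],[29,5]]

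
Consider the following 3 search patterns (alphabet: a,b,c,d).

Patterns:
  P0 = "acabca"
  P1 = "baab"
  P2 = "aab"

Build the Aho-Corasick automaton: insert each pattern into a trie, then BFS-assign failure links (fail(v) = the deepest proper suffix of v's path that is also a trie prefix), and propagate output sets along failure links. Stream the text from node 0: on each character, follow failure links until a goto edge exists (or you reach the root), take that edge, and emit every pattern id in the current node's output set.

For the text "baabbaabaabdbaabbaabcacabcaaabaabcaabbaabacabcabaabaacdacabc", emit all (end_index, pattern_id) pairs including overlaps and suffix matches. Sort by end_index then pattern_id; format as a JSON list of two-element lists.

Construct AC machine:
Trie nodes:
  0='ε' goto a→1 b→7
  1='a' goto a→11 c→2
  2='ac' goto a→3
  3='aca' goto b→4
  4='acab' goto c→5
  5='acabc' goto a→6
  6='acabca' goto ·  ←P0
  7='b' goto a→8
  8='ba' goto a→9
  9='baa' goto b→10
  10='baab' goto ·  ←P1
  11='aa' goto b→12
  12='aab' goto ·  ←P2

Failure links (BFS by depth):
  fail(1) 'a': from fail(0)=0 chase 'a': 0 ⇒ 0;  out=∅∪out(0)=∅
  fail(7) 'b': from fail(0)=0 chase 'b': 0 ⇒ 0;  out=∅∪out(0)=∅
  fail(2) 'ac': from fail(1)=0 chase 'c': 0 ⇒ 0;  out=∅∪out(0)=∅
  fail(8) 'ba': from fail(7)=0 chase 'a': 0 ⇒ 1;  out=∅∪out(1)=∅
  fail(11) 'aa': from fail(1)=0 chase 'a': 0 ⇒ 1;  out=∅∪out(1)=∅
  fail(3) 'aca': from fail(2)=0 chase 'a': 0 ⇒ 1;  out=∅∪out(1)=∅
  fail(9) 'baa': from fail(8)=1 chase 'a': 1 ⇒ 11;  out=∅∪out(11)=∅
  fail(12) 'aab': from fail(11)=1 chase 'b': 1→0 ⇒ 7;  out={2}∪out(7)={2}
  fail(4) 'acab': from fail(3)=1 chase 'b': 1→0 ⇒ 7;  out=∅∪out(7)=∅
  fail(10) 'baab': from fail(9)=11 chase 'b': 11 ⇒ 12;  out={1}∪out(12)={1,2}
  fail(5) 'acabc': from fail(4)=7 chase 'c': 7→0 ⇒ 0;  out=∅∪out(0)=∅
  fail(6) 'acabca': from fail(5)=0 chase 'a': 0 ⇒ 1;  out={0}∪out(1)={0}

Run:
i=0 'b': node 0→7
i=1 'a': node 7→8
i=2 'a': node 8→9
i=3 'b': node 9→10  emit P1@[0:3],P2@[1:3]
i=4 'b': node 10→7 ·f
i=5 'a': node 7→8
i=6 'a': node 8→9
i=7 'b': node 9→10  emit P1@[4:7],P2@[5:7]
i=8 'a': node 10→8 ·f
i=9 'a': node 8→9
i=10 'b': node 9→10  emit P1@[7:10],P2@[8:10]
i=11 'd': node 10→0 ·f
i=12 'b': node 0→7
i=13 'a': node 7→8
i=14 'a': node 8→9
i=15 'b': node 9→10  emit P1@[12:15],P2@[13:15]
i=16 'b': node 10→7 ·f
i=17 'a': node 7→8
i=18 'a': node 8→9
i=19 'b': node 9→10  emit P1@[16:19],P2@[17:19]
i=20 'c': node 10→0 ·f
i=21 'a': node 0→1
i=22 'c': node 1→2
i=23 'a': node 2→3
i=24 'b': node 3→4
i=25 'c': node 4→5
i=26 'a': node 5→6  emit P0@[21:26]
i=27 'a': node 6→11 ·f
i=28 'a': node 11→11 ·f
i=29 'b': node 11→12  emit P2@[27:29]
i=30 'a': node 12→8 ·f
i=31 'a': node 8→9
i=32 'b': node 9→10  emit P1@[29:32],P2@[30:32]
i=33 'c': node 10→0 ·f
i=34 'a': node 0→1
i=35 'a': node 1→11
i=36 'b': node 11→12  emit P2@[34:36]
i=37 'b': node 12→7 ·f
i=38 'a': node 7→8
i=39 'a': node 8→9
i=40 'b': node 9→10  emit P1@[37:40],P2@[38:40]
i=41 'a': node 10→8 ·f
i=42 'c': node 8→2 ·f
i=43 'a': node 2→3
i=44 'b': node 3→4
i=45 'c': node 4→5
i=46 'a': node 5→6  emit P0@[41:46]
i=47 'b': node 6→7 ·f
i=48 'a': node 7→8
i=49 'a': node 8→9
i=50 'b': node 9→10  emit P1@[47:50],P2@[48:50]
i=51 'a': node 10→8 ·f
i=52 'a': node 8→9
i=53 'c': node 9→2 ·f
i=54 'd': node 2→0 ·f
i=55 'a': node 0→1
i=56 'c': node 1→2
i=57 'a': node 2→3
i=58 'b': node 3→4
i=59 'c': node 4→5

Matches: [[3,1],[3,2],[7,1],[7,2],[10,1],[10,2],[15,1],[15,2],[19,1],[19,2],[26,0],[29,2],[32,1],[32,2],[36,2],[40,1],[40,2],[46,0],[50,1],[50,2]]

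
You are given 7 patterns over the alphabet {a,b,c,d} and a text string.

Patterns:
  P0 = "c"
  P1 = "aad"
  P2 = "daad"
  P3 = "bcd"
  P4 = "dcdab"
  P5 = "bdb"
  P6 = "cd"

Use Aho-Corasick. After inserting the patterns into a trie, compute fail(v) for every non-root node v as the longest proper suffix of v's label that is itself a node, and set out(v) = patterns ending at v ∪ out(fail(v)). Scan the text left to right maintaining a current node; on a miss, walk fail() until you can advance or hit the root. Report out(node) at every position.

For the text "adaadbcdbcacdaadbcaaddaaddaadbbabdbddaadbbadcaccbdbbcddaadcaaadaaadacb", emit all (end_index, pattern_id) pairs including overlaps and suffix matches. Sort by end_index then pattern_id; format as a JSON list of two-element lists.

Build automaton:
Trie nodes:
  n0 'ε': a→2 b→9 c→1 d→5
  n1 'c': d→18  [P0 ends]
  n2 'a': a→3
  n3 'aa': d→4
  n4 'aad': ·  [P1 ends]
  n5 'd': a→6 c→12
  n6 'da': a→7
  n7 'daa': d→8
  n8 'daad': ·  [P2 ends]
  n9 'b': c→10 d→16
  n10 'bc': d→11
  n11 'bcd': ·  [P3 ends]
  n12 'dc': d→13
  n13 'dcd': a→14
  n14 'dcda': b→15
  n15 'dcdab': ·  [P4 ends]
  n16 'bd': b→17
  n17 'bdb': ·  [P5 ends]
  n18 'cd': ·  [P6 ends]

BFS fail/out derivation:
  n1('c'): parent n0 fail=0; on 'c' 0 → fail=0;  out {0}∪∅={0}
  n2('a'): parent n0 fail=0; on 'a' 0 → fail=0;  out ∅∪∅=∅
  n5('d'): parent n0 fail=0; on 'd' 0 → fail=0;  out ∅∪∅=∅
  n9('b'): parent n0 fail=0; on 'b' 0 → fail=0;  out ∅∪∅=∅
  n3('aa'): parent n2 fail=0; on 'a' 0 → fail=2;  out ∅∪∅=∅
  n6('da'): parent n5 fail=0; on 'a' 0 → fail=2;  out ∅∪∅=∅
  n10('bc'): parent n9 fail=0; on 'c' 0 → fail=1;  out ∅∪{0}={0}
  n12('dc'): parent n5 fail=0; on 'c' 0 → fail=1;  out ∅∪{0}={0}
  n16('bd'): parent n9 fail=0; on 'd' 0 → fail=5;  out ∅∪∅=∅
  n18('cd'): parent n1 fail=0; on 'd' 0 → fail=5;  out {6}∪∅={6}
  n4('aad'): parent n3 fail=2; on 'd' 2→0 → fail=5;  out {1}∪∅={1}
  n7('daa'): parent n6 fail=2; on 'a' 2 → fail=3;  out ∅∪∅=∅
  n11('bcd'): parent n10 fail=1; on 'd' 1 → fail=18;  out {3}∪{6}={3,6}
  n13('dcd'): parent n12 fail=1; on 'd' 1 → fail=18;  out ∅∪{6}={6}
  n17('bdb'): parent n16 fail=5; on 'b' 5→0 → fail=9;  out {5}∪∅={5}
  n8('daad'): parent n7 fail=3; on 'd' 3 → fail=4;  out {2}∪{1}={1,2}
  n14('dcda'): parent n13 fail=18; on 'a' 18→5 → fail=6;  out ∅∪∅=∅
  n15('dcdab'): parent n14 fail=6; on 'b' 6→2→0 → fail=9;  out {4}∪∅={4}

Run:
pos 0 'a': at 2
pos 1 'd': at 5 ·f
pos 2 'a': at 6
pos 3 'a': at 7
pos 4 'd': at 8  ** P1@[2:4],P2@[1:4]
pos 5 'b': at 9 ·f
pos 6 'c': at 10  ** P0@[6:6]
pos 7 'd': at 11  ** P3@[5:7],P6@[6:7]
pos 8 'b': at 9 ·f
pos 9 'c': at 10  ** P0@[9:9]
pos 10 'a': at 2 ·f
pos 11 'c': at 1 ·f  ** P0@[11:11]
pos 12 'd': at 18  ** P6@[11:12]
pos 13 'a': at 6 ·f
pos 14 'a': at 7
pos 15 'd': at 8  ** P1@[13:15],P2@[12:15]
pos 16 'b': at 9 ·f
pos 17 'c': at 10  ** P0@[17:17]
pos 18 'a': at 2 ·f
pos 19 'a': at 3
pos 20 'd': at 4  ** P1@[18:20]
pos 21 'd': at 5 ·f
pos 22 'a': at 6
pos 23 'a': at 7
pos 24 'd': at 8  ** P1@[22:24],P2@[21:24]
pos 25 'd': at 5 ·f
pos 26 'a': at 6
pos 27 'a': at 7
pos 28 'd': at 8  ** P1@[26:28],P2@[25:28]
pos 29 'b': at 9 ·f
pos 30 'b': at 9 ·f
pos 31 'a': at 2 ·f
pos 32 'b': at 9 ·f
pos 33 'd': at 16
pos 34 'b': at 17  ** P5@[32:34]
pos 35 'd': at 16 ·f
pos 36 'd': at 5 ·f
pos 37 'a': at 6
pos 38 'a': at 7
pos 39 'd': at 8  ** P1@[37:39],P2@[36:39]
pos 40 'b': at 9 ·f
pos 41 'b': at 9 ·f
pos 42 'a': at 2 ·f
pos 43 'd': at 5 ·f
pos 44 'c': at 12  ** P0@[44:44]
pos 45 'a': at 2 ·f
pos 46 'c': at 1 ·f  ** P0@[46:46]
pos 47 'c': at 1 ·f  ** P0@[47:47]
pos 48 'b': at 9 ·f
pos 49 'd': at 16
pos 50 'b': at 17  ** P5@[48:50]
pos 51 'b': at 9 ·f
pos 52 'c': at 10  ** P0@[52:52]
pos 53 'd': at 11  ** P3@[51:53],P6@[52:53]
pos 54 'd': at 5 ·f
pos 55 'a': at 6
pos 56 'a': at 7
pos 57 'd': at 8  ** P1@[55:57],P2@[54:57]
pos 58 'c': at 12 ·f  ** P0@[58:58]
pos 59 'a': at 2 ·f
pos 60 'a': at 3
pos 61 'a': at 3 ·f
pos 62 'd': at 4  ** P1@[60:62]
pos 63 'a': at 6 ·f
pos 64 'a': at 7
pos 65 'a': at 3 ·f
pos 66 'd': at 4  ** P1@[64:66]
pos 67 'a': at 6 ·f
pos 68 'c': at 1 ·f  ** P0@[68:68]
pos 69 'b': at 9 ·f

Matches: [[4,1],[4,2],[6,0],[7,3],[7,6],[9,0],[11,0],[12,6],[15,1],[15,2],[17,0],[20,1],[24,1],[24,2],[28,1],[28,2],[34,5],[39,1],[39,2],[44,0],[46,0],[47,0],[50,5],[52,0],[53,3],[53,6],[57,1],[57,2],[58,0],[62,1],[66,1],[68,0]]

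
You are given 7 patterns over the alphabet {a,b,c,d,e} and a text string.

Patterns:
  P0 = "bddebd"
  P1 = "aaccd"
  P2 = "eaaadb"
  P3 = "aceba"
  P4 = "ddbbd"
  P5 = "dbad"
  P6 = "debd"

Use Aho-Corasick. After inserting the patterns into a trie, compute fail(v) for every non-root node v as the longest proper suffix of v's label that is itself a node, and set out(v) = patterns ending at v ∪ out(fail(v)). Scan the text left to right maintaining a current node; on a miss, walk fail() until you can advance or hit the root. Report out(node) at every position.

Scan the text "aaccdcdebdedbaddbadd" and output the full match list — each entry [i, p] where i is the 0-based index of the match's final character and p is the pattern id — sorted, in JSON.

Build automaton:
Trie (insert patterns):
  0='ε' goto a→7 b→1 d→22 e→12
  1='b' goto d→2
  2='bd' goto d→3
  3='bdd' goto e→4
  4='bdde' goto b→5
  5='bddeb' goto d→6
  6='bddebd' goto ·  ←P0
  7='a' goto a→8 c→18
  8='aa' goto c→9
  9='aac' goto c→10
  10='aacc' goto d→11
  11='aaccd' goto ·  ←P1
  12='e' goto a→13
  13='ea' goto a→14
  14='eaa' goto a→15
  15='eaaa' goto d→16
  16='eaaad' goto b→17
  17='eaaadb' goto ·  ←P2
  18='ac' goto e→19
  19='ace' goto b→20
  20='aceb' goto a→21
  21='aceba' goto ·  ←P3
  22='d' goto b→27 d→23 e→30
  23='dd' goto b→24
  24='ddb' goto b→25
  25='ddbb' goto d→26
  26='ddbbd' goto ·  ←P4
  27='db' goto a→28
  28='dba' goto d→29
  29='dbad' goto ·  ←P5
  30='de' goto b→31
  31='deb' goto d→32
  32='debd' goto ·  ←P6

BFS fail/out derivation:
  fail(1) 'b': from fail(0)=0 chase 'b': 0 ⇒ 0;  out=∅∪out(0)=∅
  fail(7) 'a': from fail(0)=0 chase 'a': 0 ⇒ 0;  out=∅∪out(0)=∅
  fail(12) 'e': from fail(0)=0 chase 'e': 0 ⇒ 0;  out=∅∪out(0)=∅
  fail(22) 'd': from fail(0)=0 chase 'd': 0 ⇒ 0;  out=∅∪out(0)=∅
  fail(2) 'bd': from fail(1)=0 chase 'd': 0 ⇒ 22;  out=∅∪out(22)=∅
  fail(8) 'aa': from fail(7)=0 chase 'a': 0 ⇒ 7;  out=∅∪out(7)=∅
  fail(13) 'ea': from fail(12)=0 chase 'a': 0 ⇒ 7;  out=∅∪out(7)=∅
  fail(18) 'ac': from fail(7)=0 chase 'c': 0 ⇒ 0;  out=∅∪out(0)=∅
  fail(23) 'dd': from fail(22)=0 chase 'd': 0 ⇒ 22;  out=∅∪out(22)=∅
  fail(27) 'db': from fail(22)=0 chase 'b': 0 ⇒ 1;  out=∅∪out(1)=∅
  fail(30) 'de': from fail(22)=0 chase 'e': 0 ⇒ 12;  out=∅∪out(12)=∅
  fail(3) 'bdd': from fail(2)=22 chase 'd': 22 ⇒ 23;  out=∅∪out(23)=∅
  fail(9) 'aac': from fail(8)=7 chase 'c': 7 ⇒ 18;  out=∅∪out(18)=∅
  fail(14) 'eaa': from fail(13)=7 chase 'a': 7 ⇒ 8;  out=∅∪out(8)=∅
  fail(19) 'ace': from fail(18)=0 chase 'e': 0 ⇒ 12;  out=∅∪out(12)=∅
  fail(24) 'ddb': from fail(23)=22 chase 'b': 22 ⇒ 27;  out=∅∪out(27)=∅
  fail(28) 'dba': from fail(27)=1 chase 'a': 1→0 ⇒ 7;  out=∅∪out(7)=∅
  fail(31) 'deb': from fail(30)=12 chase 'b': 12→0 ⇒ 1;  out=∅∪out(1)=∅
  fail(4) 'bdde': from fail(3)=23 chase 'e': 23→22 ⇒ 30;  out=∅∪out(30)=∅
  fail(10) 'aacc': from fail(9)=18 chase 'c': 18→0 ⇒ 0;  out=∅∪out(0)=∅
  fail(15) 'eaaa': from fail(14)=8 chase 'a': 8→7 ⇒ 8;  out=∅∪out(8)=∅
  fail(20) 'aceb': from fail(19)=12 chase 'b': 12→0 ⇒ 1;  out=∅∪out(1)=∅
  fail(25) 'ddbb': from fail(24)=27 chase 'b': 27→1→0 ⇒ 1;  out=∅∪out(1)=∅
  fail(29) 'dbad': from fail(28)=7 chase 'd': 7→0 ⇒ 22;  out={5}∪out(22)={5}
  fail(32) 'debd': from fail(31)=1 chase 'd': 1 ⇒ 2;  out={6}∪out(2)={6}
  fail(5) 'bddeb': from fail(4)=30 chase 'b': 30 ⇒ 31;  out=∅∪out(31)=∅
  fail(11) 'aaccd': from fail(10)=0 chase 'd': 0 ⇒ 22;  out={1}∪out(22)={1}
  fail(16) 'eaaad': from fail(15)=8 chase 'd': 8→7→0 ⇒ 22;  out=∅∪out(22)=∅
  fail(21) 'aceba': from fail(20)=1 chase 'a': 1→0 ⇒ 7;  out={3}∪out(7)={3}
  fail(26) 'ddbbd': from fail(25)=1 chase 'd': 1 ⇒ 2;  out={4}∪out(2)={4}
  fail(6) 'bddebd': from fail(5)=31 chase 'd': 31 ⇒ 32;  out={0}∪out(32)={0,6}
  fail(17) 'eaaadb': from fail(16)=22 chase 'b': 22 ⇒ 27;  out={2}∪out(27)={2}

Text stream:
[0] read 'a'  n0⇒n7
[1] read 'a'  n7⇒n8
[2] read 'c'  n8⇒n9
[3] read 'c'  n9⇒n10
[4] read 'd'  n10⇒n11  emit P1@[0:4]
[5] read 'c'  n11⇒n0 (via fail)
[6] read 'd'  n0⇒n22
[7] read 'e'  n22⇒n30
[8] read 'b'  n30⇒n31
[9] read 'd'  n31⇒n32  emit P6@[6:9]
[10] read 'e'  n32⇒n30 (via fail)
[11] read 'd'  n30⇒n22 (via fail)
[12] read 'b'  n22⇒n27
[13] read 'a'  n27⇒n28
[14] read 'd'  n28⇒n29  emit P5@[11:14]
[15] read 'd'  n29⇒n23 (via fail)
[16] read 'b'  n23⇒n24
[17] read 'a'  n24⇒n28 (via fail)
[18] read 'd'  n28⇒n29  emit P5@[15:18]
[19] read 'd'  n29⇒n23 (via fail)

Result: [[4,1],[9,6],[14,5],[18,5]]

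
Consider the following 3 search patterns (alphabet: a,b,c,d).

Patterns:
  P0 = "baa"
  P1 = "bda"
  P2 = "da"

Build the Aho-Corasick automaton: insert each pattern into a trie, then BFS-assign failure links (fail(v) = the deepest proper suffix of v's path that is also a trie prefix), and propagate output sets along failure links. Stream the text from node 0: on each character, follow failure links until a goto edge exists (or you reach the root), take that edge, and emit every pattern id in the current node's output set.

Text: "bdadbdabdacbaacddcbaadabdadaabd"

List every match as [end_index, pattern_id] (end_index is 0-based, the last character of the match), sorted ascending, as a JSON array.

Build:
Trie (insert patterns):
  n0 'ε': b→1 d→6
  n1 'b': a→2 d→4
  n2 'ba': a→3
  n3 'baa': ·  [P0 ends]
  n4 'bd': a→5
  n5 'bda': ·  [P1 ends]
  n6 'd': a→7
  n7 'da': ·  [P2 ends]

Failure links (BFS by depth):
  fail(1) 'b': from fail(0)=0 chase 'b': 0 ⇒ 0;  out=∅∪out(0)=∅
  fail(6) 'd': from fail(0)=0 chase 'd': 0 ⇒ 0;  out=∅∪out(0)=∅
  fail(2) 'ba': from fail(1)=0 chase 'a': 0 ⇒ 0;  out=∅∪out(0)=∅
  fail(4) 'bd': from fail(1)=0 chase 'd': 0 ⇒ 6;  out=∅∪out(6)=∅
  fail(7) 'da': from fail(6)=0 chase 'a': 0 ⇒ 0;  out={2}∪out(0)={2}
  fail(3) 'baa': from fail(2)=0 chase 'a': 0 ⇒ 0;  out={0}∪out(0)={0}
  fail(5) 'bda': from fail(4)=6 chase 'a': 6 ⇒ 7;  out={1}∪out(7)={1,2}

Text stream:
[0] read 'b'  n0⇒n1
[1] read 'd'  n1⇒n4
[2] read 'a'  n4⇒n5  emit P1@[0:2],P2@[1:2]
[3] read 'd'  n5⇒n6 ·f
[4] read 'b'  n6⇒n1 ·f
[5] read 'd'  n1⇒n4
[6] read 'a'  n4⇒n5  emit P1@[4:6],P2@[5:6]
[7] read 'b'  n5⇒n1 ·f
[8] read 'd'  n1⇒n4
[9] read 'a'  n4⇒n5  emit P1@[7:9],P2@[8:9]
[10] read 'c'  n5⇒n0 ·f
[11] read 'b'  n0⇒n1
[12] read 'a'  n1⇒n2
[13] read 'a'  n2⇒n3  emit P0@[11:13]
[14] read 'c'  n3⇒n0 ·f
[15] read 'd'  n0⇒n6
[16] read 'd'  n6⇒n6 ·f
[17] read 'c'  n6⇒n0 ·f
[18] read 'b'  n0⇒n1
[19] read 'a'  n1⇒n2
[20] read 'a'  n2⇒n3  emit P0@[18:20]
[21] read 'd'  n3⇒n6 ·f
[22] read 'a'  n6⇒n7  emit P2@[21:22]
[23] read 'b'  n7⇒n1 ·f
[24] read 'd'  n1⇒n4
[25] read 'a'  n4⇒n5  emit P1@[23:25],P2@[24:25]
[26] read 'd'  n5⇒n6 ·f
[27] read 'a'  n6⇒n7  emit P2@[26:27]
[28] read 'a'  n7⇒n0 ·f
[29] read 'b'  n0⇒n1
[30] read 'd'  n1⇒n4

Matches: [[2,1],[2,2],[6,1],[6,2],[9,1],[9,2],[13,0],[20,0],[22,2],[25,1],[25,2],[27,2]]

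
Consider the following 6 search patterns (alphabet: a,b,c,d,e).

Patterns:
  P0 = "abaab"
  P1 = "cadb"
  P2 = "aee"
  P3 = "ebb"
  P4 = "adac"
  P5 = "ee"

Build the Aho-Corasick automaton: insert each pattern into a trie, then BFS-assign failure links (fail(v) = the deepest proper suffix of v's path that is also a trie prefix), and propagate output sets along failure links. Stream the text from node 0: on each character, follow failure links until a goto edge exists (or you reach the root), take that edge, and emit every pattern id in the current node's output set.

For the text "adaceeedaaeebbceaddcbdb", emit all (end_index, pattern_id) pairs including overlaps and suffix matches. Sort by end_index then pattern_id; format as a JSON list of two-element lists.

Construct AC machine:
Trie (insert patterns):
  n0 'ε': a→1 c→6 e→12
  n1 'a': b→2 d→15 e→10
  n2 'ab': a→3
  n3 'aba': a→4
  n4 'abaa': b→5
  n5 'abaab': ·  [P0 ends]
  n6 'c': a→7
  n7 'ca': d→8
  n8 'cad': b→9
  n9 'cadb': ·  [P1 ends]
  n10 'ae': e→11
  n11 'aee': ·  [P2 ends]
  n12 'e': b→13 e→18
  n13 'eb': b→14
  n14 'ebb': ·  [P3 ends]
  n15 'ad': a→16
  n16 'ada': c→17
  n17 'adac': ·  [P4 ends]
  n18 'ee': ·  [P5 ends]

Failure links (BFS by depth):
  fail(1) 'a': from fail(0)=0 chase 'a': 0 ⇒ 0;  out=∅∪out(0)=∅
  fail(6) 'c': from fail(0)=0 chase 'c': 0 ⇒ 0;  out=∅∪out(0)=∅
  fail(12) 'e': from fail(0)=0 chase 'e': 0 ⇒ 0;  out=∅∪out(0)=∅
  fail(2) 'ab': from fail(1)=0 chase 'b': 0 ⇒ 0;  out=∅∪out(0)=∅
  fail(7) 'ca': from fail(6)=0 chase 'a': 0 ⇒ 1;  out=∅∪out(1)=∅
  fail(10) 'ae': from fail(1)=0 chase 'e': 0 ⇒ 12;  out=∅∪out(12)=∅
  fail(13) 'eb': from fail(12)=0 chase 'b': 0 ⇒ 0;  out=∅∪out(0)=∅
  fail(15) 'ad': from fail(1)=0 chase 'd': 0 ⇒ 0;  out=∅∪out(0)=∅
  fail(18) 'ee': from fail(12)=0 chase 'e': 0 ⇒ 12;  out={5}∪out(12)={5}
  fail(3) 'aba': from fail(2)=0 chase 'a': 0 ⇒ 1;  out=∅∪out(1)=∅
  fail(8) 'cad': from fail(7)=1 chase 'd': 1 ⇒ 15;  out=∅∪out(15)=∅
  fail(11) 'aee': from fail(10)=12 chase 'e': 12 ⇒ 18;  out={2}∪out(18)={2,5}
  fail(14) 'ebb': from fail(13)=0 chase 'b': 0 ⇒ 0;  out={3}∪out(0)={3}
  fail(16) 'ada': from fail(15)=0 chase 'a': 0 ⇒ 1;  out=∅∪out(1)=∅
  fail(4) 'abaa': from fail(3)=1 chase 'a': 1→0 ⇒ 1;  out=∅∪out(1)=∅
  fail(9) 'cadb': from fail(8)=15 chase 'b': 15→0 ⇒ 0;  out={1}∪out(0)={1}
  fail(17) 'adac': from fail(16)=1 chase 'c': 1→0 ⇒ 6;  out={4}∪out(6)={4}
  fail(5) 'abaab': from fail(4)=1 chase 'b': 1 ⇒ 2;  out={0}∪out(2)={0}

Scan:
pos 0 'a': at 1
pos 1 'd': at 15
pos 2 'a': at 16
pos 3 'c': at 17  ** P4@[0:3]
pos 4 'e': at 12 ·f
pos 5 'e': at 18  ** P5@[4:5]
pos 6 'e': at 18 ·f  ** P5@[5:6]
pos 7 'd': at 0 ·f
pos 8 'a': at 1
pos 9 'a': at 1 ·f
pos 10 'e': at 10
pos 11 'e': at 11  ** P2@[9:11],P5@[10:11]
pos 12 'b': at 13 ·f
pos 13 'b': at 14  ** P3@[11:13]
pos 14 'c': at 6 ·f
pos 15 'e': at 12 ·f
pos 16 'a': at 1 ·f
pos 17 'd': at 15
pos 18 'd': at 0 ·f
pos 19 'c': at 6
pos 20 'b': at 0 ·f
pos 21 'd': at 0
pos 22 'b': at 0

All matches (sorted): [[3,4],[5,5],[6,5],[11,2],[11,5],[13,3]]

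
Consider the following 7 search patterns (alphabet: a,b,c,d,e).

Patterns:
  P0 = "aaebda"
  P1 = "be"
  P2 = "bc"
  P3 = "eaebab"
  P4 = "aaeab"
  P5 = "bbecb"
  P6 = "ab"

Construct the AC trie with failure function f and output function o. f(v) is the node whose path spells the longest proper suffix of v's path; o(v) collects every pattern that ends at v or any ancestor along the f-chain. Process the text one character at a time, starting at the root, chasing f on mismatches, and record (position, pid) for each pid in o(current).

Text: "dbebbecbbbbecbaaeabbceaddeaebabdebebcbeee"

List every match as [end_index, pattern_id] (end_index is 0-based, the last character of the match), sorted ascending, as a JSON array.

Construct AC machine:
Trie (insert patterns):
  n0 'ε': a→1 b→7 e→10
  n1 'a': a→2 b→22
  n2 'aa': e→3
  n3 'aae': a→16 b→4
  n4 'aaeb': d→5
  n5 'aaebd': a→6
  n6 'aaebda': ·  [P0 ends]
  n7 'b': b→18 c→9 e→8
  n8 'be': ·  [P1 ends]
  n9 'bc': ·  [P2 ends]
  n10 'e': a→11
  n11 'ea': e→12
  n12 'eae': b→13
  n13 'eaeb': a→14
  n14 'eaeba': b→15
  n15 'eaebab': ·  [P3 ends]
  n16 'aaea': b→17
  n17 'aaeab': ·  [P4 ends]
  n18 'bb': e→19
  n19 'bbe': c→20
  n20 'bbec': b→21
  n21 'bbecb': ·  [P5 ends]
  n22 'ab': ·  [P6 ends]

BFS fail/out derivation:
  fail(1) 'a': from fail(0)=0 chase 'a': 0 ⇒ 0;  out=∅∪out(0)=∅
  fail(7) 'b': from fail(0)=0 chase 'b': 0 ⇒ 0;  out=∅∪out(0)=∅
  fail(10) 'e': from fail(0)=0 chase 'e': 0 ⇒ 0;  out=∅∪out(0)=∅
  fail(2) 'aa': from fail(1)=0 chase 'a': 0 ⇒ 1;  out=∅∪out(1)=∅
  fail(8) 'be': from fail(7)=0 chase 'e': 0 ⇒ 10;  out={1}∪out(10)={1}
  fail(9) 'bc': from fail(7)=0 chase 'c': 0 ⇒ 0;  out={2}∪out(0)={2}
  fail(11) 'ea': from fail(10)=0 chase 'a': 0 ⇒ 1;  out=∅∪out(1)=∅
  fail(18) 'bb': from fail(7)=0 chase 'b': 0 ⇒ 7;  out=∅∪out(7)=∅
  fail(22) 'ab': from fail(1)=0 chase 'b': 0 ⇒ 7;  out={6}∪out(7)={6}
  fail(3) 'aae': from fail(2)=1 chase 'e': 1→0 ⇒ 10;  out=∅∪out(10)=∅
  fail(12) 'eae': from fail(11)=1 chase 'e': 1→0 ⇒ 10;  out=∅∪out(10)=∅
  fail(19) 'bbe': from fail(18)=7 chase 'e': 7 ⇒ 8;  out=∅∪out(8)={1}
  fail(4) 'aaeb': from fail(3)=10 chase 'b': 10→0 ⇒ 7;  out=∅∪out(7)=∅
  fail(13) 'eaeb': from fail(12)=10 chase 'b': 10→0 ⇒ 7;  out=∅∪out(7)=∅
  fail(16) 'aaea': from fail(3)=10 chase 'a': 10 ⇒ 11;  out=∅∪out(11)=∅
  fail(20) 'bbec': from fail(19)=8 chase 'c': 8→10→0 ⇒ 0;  out=∅∪out(0)=∅
  fail(5) 'aaebd': from fail(4)=7 chase 'd': 7→0 ⇒ 0;  out=∅∪out(0)=∅
  fail(14) 'eaeba': from fail(13)=7 chase 'a': 7→0 ⇒ 1;  out=∅∪out(1)=∅
  fail(17) 'aaeab': from fail(16)=11 chase 'b': 11→1 ⇒ 22;  out={4}∪out(22)={4,6}
  fail(21) 'bbecb': from fail(20)=0 chase 'b': 0 ⇒ 7;  out={5}∪out(7)={5}
  fail(6) 'aaebda': from fail(5)=0 chase 'a': 0 ⇒ 1;  out={0}∪out(1)={0}
  fail(15) 'eaebab': from fail(14)=1 chase 'b': 1 ⇒ 22;  out={3}∪out(22)={3,6}

Run:
[0] read 'd'  n0⇒n0
[1] read 'b'  n0⇒n7
[2] read 'e'  n7⇒n8  ** P1@[1:2]
[3] read 'b'  n8⇒n7 (fail-walked)
[4] read 'b'  n7⇒n18
[5] read 'e'  n18⇒n19  ** P1@[4:5]
[6] read 'c'  n19⇒n20
[7] read 'b'  n20⇒n21  ** P5@[3:7]
[8] read 'b'  n21⇒n18 (fail-walked)
[9] read 'b'  n18⇒n18 (fail-walked)
[10] read 'b'  n18⇒n18 (fail-walked)
[11] read 'e'  n18⇒n19  ** P1@[10:11]
[12] read 'c'  n19⇒n20
[13] read 'b'  n20⇒n21  ** P5@[9:13]
[14] read 'a'  n21⇒n1 (fail-walked)
[15] read 'a'  n1⇒n2
[16] read 'e'  n2⇒n3
[17] read 'a'  n3⇒n16
[18] read 'b'  n16⇒n17  ** P4@[14:18],P6@[17:18]
[19] read 'b'  n17⇒n18 (fail-walked)
[20] read 'c'  n18⇒n9 (fail-walked)  ** P2@[19:20]
[21] read 'e'  n9⇒n10 (fail-walked)
[22] read 'a'  n10⇒n11
[23] read 'd'  n11⇒n0 (fail-walked)
[24] read 'd'  n0⇒n0
[25] read 'e'  n0⇒n10
[26] read 'a'  n10⇒n11
[27] read 'e'  n11⇒n12
[28] read 'b'  n12⇒n13
[29] read 'a'  n13⇒n14
[30] read 'b'  n14⇒n15  ** P3@[25:30],P6@[29:30]
[31] read 'd'  n15⇒n0 (fail-walked)
[32] read 'e'  n0⇒n10
[33] read 'b'  n10⇒n7 (fail-walked)
[34] read 'e'  n7⇒n8  ** P1@[33:34]
[35] read 'b'  n8⇒n7 (fail-walked)
[36] read 'c'  n7⇒n9  ** P2@[35:36]
[37] read 'b'  n9⇒n7 (fail-walked)
[38] read 'e'  n7⇒n8  ** P1@[37:38]
[39] read 'e'  n8⇒n10 (fail-walked)
[40] read 'e'  n10⇒n10 (fail-walked)

Matches: [[2,1],[5,1],[7,5],[11,1],[13,5],[18,4],[18,6],[20,2],[30,3],[30,6],[34,1],[36,2],[38,1]]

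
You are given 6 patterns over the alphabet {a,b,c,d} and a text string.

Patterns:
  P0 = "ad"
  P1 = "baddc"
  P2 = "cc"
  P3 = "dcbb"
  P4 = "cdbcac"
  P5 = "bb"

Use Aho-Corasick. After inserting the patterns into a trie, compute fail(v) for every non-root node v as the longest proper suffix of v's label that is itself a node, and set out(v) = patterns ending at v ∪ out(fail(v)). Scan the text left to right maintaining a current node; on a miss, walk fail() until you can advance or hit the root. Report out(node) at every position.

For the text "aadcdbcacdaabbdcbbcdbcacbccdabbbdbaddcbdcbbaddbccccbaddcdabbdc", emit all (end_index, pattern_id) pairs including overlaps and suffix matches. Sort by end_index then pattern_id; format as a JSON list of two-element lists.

Build automaton:
Trie nodes:
  0='ε' goto a→1 b→3 c→8 d→10
  1='a' goto d→2
  2='ad' goto ·  [P0 ends]
  3='b' goto a→4 b→19
  4='ba' goto d→5
  5='bad' goto d→6
  6='badd' goto c→7
  7='baddc' goto ·  [P1 ends]
  8='c' goto c→9 d→14
  9='cc' goto ·  [P2 ends]
  10='d' goto c→11
  11='dc' goto b→12
  12='dcb' goto b→13
  13='dcbb' goto ·  [P3 ends]
  14='cd' goto b→15
  15='cdb' goto c→16
  16='cdbc' goto a→17
  17='cdbca' goto c→18
  18='cdbcac' goto ·  [P4 ends]
  19='bb' goto ·  [P5 ends]

BFS fail/out derivation:
  n1('a'): parent n0 fail=0; on 'a' 0 → fail=0;  out ∅∪∅=∅
  n3('b'): parent n0 fail=0; on 'b' 0 → fail=0;  out ∅∪∅=∅
  n8('c'): parent n0 fail=0; on 'c' 0 → fail=0;  out ∅∪∅=∅
  n10('d'): parent n0 fail=0; on 'd' 0 → fail=0;  out ∅∪∅=∅
  n2('ad'): parent n1 fail=0; on 'd' 0 → fail=10;  out {0}∪∅={0}
  n4('ba'): parent n3 fail=0; on 'a' 0 → fail=1;  out ∅∪∅=∅
  n9('cc'): parent n8 fail=0; on 'c' 0 → fail=8;  out {2}∪∅={2}
  n11('dc'): parent n10 fail=0; on 'c' 0 → fail=8;  out ∅∪∅=∅
  n14('cd'): parent n8 fail=0; on 'd' 0 → fail=10;  out ∅∪∅=∅
  n19('bb'): parent n3 fail=0; on 'b' 0 → fail=3;  out {5}∪∅={5}
  n5('bad'): parent n4 fail=1; on 'd' 1 → fail=2;  out ∅∪{0}={0}
  n12('dcb'): parent n11 fail=8; on 'b' 8→0 → fail=3;  out ∅∪∅=∅
  n15('cdb'): parent n14 fail=10; on 'b' 10→0 → fail=3;  out ∅∪∅=∅
  n6('badd'): parent n5 fail=2; on 'd' 2→10→0 → fail=10;  out ∅∪∅=∅
  n13('dcbb'): parent n12 fail=3; on 'b' 3 → fail=19;  out {3}∪{5}={3,5}
  n16('cdbc'): parent n15 fail=3; on 'c' 3→0 → fail=8;  out ∅∪∅=∅
  n7('baddc'): parent n6 fail=10; on 'c' 10 → fail=11;  out {1}∪∅={1}
  n17('cdbca'): parent n16 fail=8; on 'a' 8→0 → fail=1;  out ∅∪∅=∅
  n18('cdbcac'): parent n17 fail=1; on 'c' 1→0 → fail=8;  out {4}∪∅={4}

Run:
[0] read 'a'  n0⇒n1
[1] read 'a'  n1⇒n1 ·f
[2] read 'd'  n1⇒n2  → match P0@[1:2]
[3] read 'c'  n2⇒n11 ·f
[4] read 'd'  n11⇒n14 ·f
[5] read 'b'  n14⇒n15
[6] read 'c'  n15⇒n16
[7] read 'a'  n16⇒n17
[8] read 'c'  n17⇒n18  → match P4@[3:8]
[9] read 'd'  n18⇒n14 ·f
[10] read 'a'  n14⇒n1 ·f
[11] read 'a'  n1⇒n1 ·f
[12] read 'b'  n1⇒n3 ·f
[13] read 'b'  n3⇒n19  → match P5@[12:13]
[14] read 'd'  n19⇒n10 ·f
[15] read 'c'  n10⇒n11
[16] read 'b'  n11⇒n12
[17] read 'b'  n12⇒n13  → match P3@[14:17],P5@[16:17]
[18] read 'c'  n13⇒n8 ·f
[19] read 'd'  n8⇒n14
[20] read 'b'  n14⇒n15
[21] read 'c'  n15⇒n16
[22] read 'a'  n16⇒n17
[23] read 'c'  n17⇒n18  → match P4@[18:23]
[24] read 'b'  n18⇒n3 ·f
[25] read 'c'  n3⇒n8 ·f
[26] read 'c'  n8⇒n9  → match P2@[25:26]
[27] read 'd'  n9⇒n14 ·f
[28] read 'a'  n14⇒n1 ·f
[29] read 'b'  n1⇒n3 ·f
[30] read 'b'  n3⇒n19  → match P5@[29:30]
[31] read 'b'  n19⇒n19 ·f  → match P5@[30:31]
[32] read 'd'  n19⇒n10 ·f
[33] read 'b'  n10⇒n3 ·f
[34] read 'a'  n3⇒n4
[35] read 'd'  n4⇒n5  → match P0@[34:35]
[36] read 'd'  n5⇒n6
[37] read 'c'  n6⇒n7  → match P1@[33:37]
[38] read 'b'  n7⇒n12 ·f
[39] read 'd'  n12⇒n10 ·f
[40] read 'c'  n10⇒n11
[41] read 'b'  n11⇒n12
[42] read 'b'  n12⇒n13  → match P3@[39:42],P5@[41:42]
[43] read 'a'  n13⇒n4 ·f
[44] read 'd'  n4⇒n5  → match P0@[43:44]
[45] read 'd'  n5⇒n6
[46] read 'b'  n6⇒n3 ·f
[47] read 'c'  n3⇒n8 ·f
[48] read 'c'  n8⇒n9  → match P2@[47:48]
[49] read 'c'  n9⇒n9 ·f  → match P2@[48:49]
[50] read 'c'  n9⇒n9 ·f  → match P2@[49:50]
[51] read 'b'  n9⇒n3 ·f
[52] read 'a'  n3⇒n4
[53] read 'd'  n4⇒n5  → match P0@[52:53]
[54] read 'd'  n5⇒n6
[55] read 'c'  n6⇒n7  → match P1@[51:55]
[56] read 'd'  n7⇒n14 ·f
[57] read 'a'  n14⇒n1 ·f
[58] read 'b'  n1⇒n3 ·f
[59] read 'b'  n3⇒n19  → match P5@[58:59]
[60] read 'd'  n19⇒n10 ·f
[61] read 'c'  n10⇒n11

Matches: [[2,0],[8,4],[13,5],[17,3],[17,5],[23,4],[26,2],[30,5],[31,5],[35,0],[37,1],[42,3],[42,5],[44,0],[48,2],[49,2],[50,2],[53,0],[55,1],[59,5]]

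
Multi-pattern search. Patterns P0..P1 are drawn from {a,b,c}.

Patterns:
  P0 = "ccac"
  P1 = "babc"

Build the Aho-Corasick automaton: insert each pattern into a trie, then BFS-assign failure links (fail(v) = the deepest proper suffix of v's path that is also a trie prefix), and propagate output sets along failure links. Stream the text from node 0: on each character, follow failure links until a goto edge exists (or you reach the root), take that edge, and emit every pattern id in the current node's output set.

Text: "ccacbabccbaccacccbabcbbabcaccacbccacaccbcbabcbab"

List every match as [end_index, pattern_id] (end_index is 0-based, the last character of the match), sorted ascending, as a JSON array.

Construct AC machine:
Trie nodes:
  n0 'ε': b→5 c→1
  n1 'c': c→2
  n2 'cc': a→3
  n3 'cca': c→4
  n4 'ccac': ·  ←P0
  n5 'b': a→6
  n6 'ba': b→7
  n7 'bab': c→8
  n8 'babc': ·  ←P1

BFS fail/out derivation:
  fail(1) 'c': from fail(0)=0 chase 'c': 0 ⇒ 0;  out=∅∪out(0)=∅
  fail(5) 'b': from fail(0)=0 chase 'b': 0 ⇒ 0;  out=∅∪out(0)=∅
  fail(2) 'cc': from fail(1)=0 chase 'c': 0 ⇒ 1;  out=∅∪out(1)=∅
  fail(6) 'ba': from fail(5)=0 chase 'a': 0 ⇒ 0;  out=∅∪out(0)=∅
  fail(3) 'cca': from fail(2)=1 chase 'a': 1→0 ⇒ 0;  out=∅∪out(0)=∅
  fail(7) 'bab': from fail(6)=0 chase 'b': 0 ⇒ 5;  out=∅∪out(5)=∅
  fail(4) 'ccac': from fail(3)=0 chase 'c': 0 ⇒ 1;  out={0}∪out(1)={0}
  fail(8) 'babc': from fail(7)=5 chase 'c': 5→0 ⇒ 1;  out={1}∪out(1)={1}

Text stream:
[0] read 'c'  n0⇒n1
[1] read 'c'  n1⇒n2
[2] read 'a'  n2⇒n3
[3] read 'c'  n3⇒n4  → match P0@[0:3]
[4] read 'b'  n4⇒n5 ·f
[5] read 'a'  n5⇒n6
[6] read 'b'  n6⇒n7
[7] read 'c'  n7⇒n8  → match P1@[4:7]
[8] read 'c'  n8⇒n2 ·f
[9] read 'b'  n2⇒n5 ·f
[10] read 'a'  n5⇒n6
[11] read 'c'  n6⇒n1 ·f
[12] read 'c'  n1⇒n2
[13] read 'a'  n2⇒n3
[14] read 'c'  n3⇒n4  → match P0@[11:14]
[15] read 'c'  n4⇒n2 ·f
[16] read 'c'  n2⇒n2 ·f
[17] read 'b'  n2⇒n5 ·f
[18] read 'a'  n5⇒n6
[19] read 'b'  n6⇒n7
[20] read 'c'  n7⇒n8  → match P1@[17:20]
[21] read 'b'  n8⇒n5 ·f
[22] read 'b'  n5⇒n5 ·f
[23] read 'a'  n5⇒n6
[24] read 'b'  n6⇒n7
[25] read 'c'  n7⇒n8  → match P1@[22:25]
[26] read 'a'  n8⇒n0 ·f
[27] read 'c'  n0⇒n1
[28] read 'c'  n1⇒n2
[29] read 'a'  n2⇒n3
[30] read 'c'  n3⇒n4  → match P0@[27:30]
[31] read 'b'  n4⇒n5 ·f
[32] read 'c'  n5⇒n1 ·f
[33] read 'c'  n1⇒n2
[34] read 'a'  n2⇒n3
[35] read 'c'  n3⇒n4  → match P0@[32:35]
[36] read 'a'  n4⇒n0 ·f
[37] read 'c'  n0⇒n1
[38] read 'c'  n1⇒n2
[39] read 'b'  n2⇒n5 ·f
[40] read 'c'  n5⇒n1 ·f
[41] read 'b'  n1⇒n5 ·f
[42] read 'a'  n5⇒n6
[43] read 'b'  n6⇒n7
[44] read 'c'  n7⇒n8  → match P1@[41:44]
[45] read 'b'  n8⇒n5 ·f
[46] read 'a'  n5⇒n6
[47] read 'b'  n6⇒n7

Matches: [[3,0],[7,1],[14,0],[20,1],[25,1],[30,0],[35,0],[44,1]]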